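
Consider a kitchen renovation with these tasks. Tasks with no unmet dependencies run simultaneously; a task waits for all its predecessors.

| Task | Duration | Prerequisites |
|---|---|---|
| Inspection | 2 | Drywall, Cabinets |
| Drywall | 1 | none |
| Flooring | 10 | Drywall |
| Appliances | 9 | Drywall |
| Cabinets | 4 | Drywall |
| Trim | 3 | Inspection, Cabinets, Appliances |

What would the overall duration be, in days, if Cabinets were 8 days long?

14

The binding path is Drywall→Appliances→Trim = 1+9+3 = 13; finish at 13 days.
Cabinets is off the critical path — its longest chain is 10 days, giving 3 of slack.
New critical path: Drywall→Cabinets→Inspection→Trim = 1+8+2+3 = 14 ⇒ 14 days.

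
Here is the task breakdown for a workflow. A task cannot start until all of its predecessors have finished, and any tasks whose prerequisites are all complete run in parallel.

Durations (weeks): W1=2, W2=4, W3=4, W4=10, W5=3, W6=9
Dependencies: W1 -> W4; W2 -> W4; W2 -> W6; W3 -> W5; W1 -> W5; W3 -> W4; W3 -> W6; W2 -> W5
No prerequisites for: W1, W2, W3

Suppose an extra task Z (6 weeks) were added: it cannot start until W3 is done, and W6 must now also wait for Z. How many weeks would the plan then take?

19

Originally the plan takes 14 weeks.
With Z inserted, W6 now waits for max(W2, W3, Z).
New critical path: W3→Z→W6 = 4+6+9 = 19 ⇒ 19 weeks.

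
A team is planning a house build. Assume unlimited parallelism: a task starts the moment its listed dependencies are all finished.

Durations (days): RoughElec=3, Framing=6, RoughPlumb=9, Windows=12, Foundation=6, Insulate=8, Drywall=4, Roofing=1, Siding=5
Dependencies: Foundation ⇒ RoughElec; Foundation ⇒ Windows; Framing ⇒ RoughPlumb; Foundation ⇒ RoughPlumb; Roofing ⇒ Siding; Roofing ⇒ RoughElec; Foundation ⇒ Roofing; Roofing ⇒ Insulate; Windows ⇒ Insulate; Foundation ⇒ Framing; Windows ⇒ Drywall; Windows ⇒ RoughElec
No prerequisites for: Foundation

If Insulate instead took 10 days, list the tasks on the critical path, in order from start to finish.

Foundation, Windows, Insulate

Critical path before the change: Foundation→Windows→Insulate = 6+12+8 = 26 giving 26 days.
Insulate is on the critical path; changing it to 10 makes that path 28 days.
That remains the longest chain; total 28 days.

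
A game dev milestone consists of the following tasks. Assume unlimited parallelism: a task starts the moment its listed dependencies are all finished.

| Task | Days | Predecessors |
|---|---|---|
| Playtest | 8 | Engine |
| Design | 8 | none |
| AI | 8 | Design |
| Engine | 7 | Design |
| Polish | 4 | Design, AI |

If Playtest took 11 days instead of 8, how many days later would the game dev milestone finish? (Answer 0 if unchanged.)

3

Baseline: Design→Engine→Playtest = 8+7+8 = 23 → 23 days.
Since Playtest is critical, the +3 change carries straight to that chain (now 26 days).
No other chain overtakes it, so the finish is 26 days.
Change in finish: 26 − 23 = +3 days.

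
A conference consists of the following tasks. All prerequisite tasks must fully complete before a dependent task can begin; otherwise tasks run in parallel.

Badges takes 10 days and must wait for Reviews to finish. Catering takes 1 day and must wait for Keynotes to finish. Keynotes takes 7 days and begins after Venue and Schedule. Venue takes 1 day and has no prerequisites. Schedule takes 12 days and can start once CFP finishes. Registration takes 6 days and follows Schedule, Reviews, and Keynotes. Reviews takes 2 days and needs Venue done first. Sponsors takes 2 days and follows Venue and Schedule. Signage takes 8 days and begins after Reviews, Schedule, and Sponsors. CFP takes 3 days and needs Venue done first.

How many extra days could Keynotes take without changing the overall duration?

The longest chain is Venue→CFP→Schedule→Keynotes→Registration = 1+3+12+7+6 = 29; overall finish 29 days.
Keynotes finishes as early as 23 and must finish by 23.
Slack of Keynotes = 16 − 16 = 0 days.

0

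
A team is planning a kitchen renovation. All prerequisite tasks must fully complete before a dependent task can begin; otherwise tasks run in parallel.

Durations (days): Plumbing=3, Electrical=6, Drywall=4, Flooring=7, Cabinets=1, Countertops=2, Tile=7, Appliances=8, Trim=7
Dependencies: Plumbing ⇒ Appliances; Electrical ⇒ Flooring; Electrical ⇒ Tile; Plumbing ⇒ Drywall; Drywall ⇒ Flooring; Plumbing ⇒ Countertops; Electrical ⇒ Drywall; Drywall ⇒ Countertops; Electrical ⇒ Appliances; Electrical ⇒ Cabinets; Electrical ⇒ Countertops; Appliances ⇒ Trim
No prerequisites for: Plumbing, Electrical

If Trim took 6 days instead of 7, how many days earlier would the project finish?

Baseline: Electrical→Appliances→Trim = 6+8+7 = 21 → 21 days.
Trim is on the critical path; changing it to 6 makes that path 20 days.
The critical path is still Electrical→Appliances→Trim; finish is now 20 days.
Change in finish: 20 − 21 = -1 days.

1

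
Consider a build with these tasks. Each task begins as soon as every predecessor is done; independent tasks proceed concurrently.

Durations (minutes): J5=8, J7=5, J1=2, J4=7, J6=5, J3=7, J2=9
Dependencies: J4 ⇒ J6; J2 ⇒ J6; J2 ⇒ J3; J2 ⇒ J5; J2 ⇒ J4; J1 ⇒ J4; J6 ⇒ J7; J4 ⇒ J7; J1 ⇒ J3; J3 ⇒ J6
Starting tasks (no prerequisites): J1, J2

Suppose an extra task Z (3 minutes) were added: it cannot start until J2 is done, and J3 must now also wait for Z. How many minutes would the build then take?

Originally the build takes 26 minutes.
With Z inserted, J3 now waits for max(J1, J2, Z).
New critical path: J2→Z→J3→J6→J7 = 9+3+7+5+5 = 29 ⇒ 29 minutes.

29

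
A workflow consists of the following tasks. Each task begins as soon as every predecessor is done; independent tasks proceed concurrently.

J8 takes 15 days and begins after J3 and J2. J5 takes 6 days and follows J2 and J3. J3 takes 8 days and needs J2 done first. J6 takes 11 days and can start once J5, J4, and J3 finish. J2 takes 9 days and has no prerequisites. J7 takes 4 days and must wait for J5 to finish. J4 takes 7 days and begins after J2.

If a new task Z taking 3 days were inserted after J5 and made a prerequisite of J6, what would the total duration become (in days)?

37

Originally the schedule takes 34 days.
With Z inserted, J6 now waits for max(J5, J4, J3, Z).
New critical path: J2→J3→J5→Z→J6 = 9+8+6+3+11 = 37 ⇒ 37 days.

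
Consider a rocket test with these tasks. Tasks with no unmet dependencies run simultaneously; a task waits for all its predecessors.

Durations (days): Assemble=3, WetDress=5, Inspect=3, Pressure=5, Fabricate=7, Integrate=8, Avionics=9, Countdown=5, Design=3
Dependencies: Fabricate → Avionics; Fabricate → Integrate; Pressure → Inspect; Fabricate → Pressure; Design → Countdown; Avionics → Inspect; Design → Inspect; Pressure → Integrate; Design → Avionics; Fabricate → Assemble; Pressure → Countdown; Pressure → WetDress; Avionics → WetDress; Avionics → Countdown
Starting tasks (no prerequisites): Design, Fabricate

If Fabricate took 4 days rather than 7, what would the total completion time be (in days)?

Actual critical path: Fabricate→Avionics→WetDress = 7+9+5 = 21 ⇒ 21 days.
Since Fabricate is critical, the -3 change carries straight to that chain (now 18 days).
That remains the longest chain; total 18 days.

18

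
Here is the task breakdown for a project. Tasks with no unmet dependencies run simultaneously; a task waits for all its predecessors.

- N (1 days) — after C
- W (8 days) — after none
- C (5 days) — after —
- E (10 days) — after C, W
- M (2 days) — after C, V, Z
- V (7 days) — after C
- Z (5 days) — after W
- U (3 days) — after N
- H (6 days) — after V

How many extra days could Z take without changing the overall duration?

The longest chain is W→E = 8+10 = 18; overall finish 18 days.
The longest chain containing Z totals 15 days.
Slack of Z = 11 − 8 = 3 days.

3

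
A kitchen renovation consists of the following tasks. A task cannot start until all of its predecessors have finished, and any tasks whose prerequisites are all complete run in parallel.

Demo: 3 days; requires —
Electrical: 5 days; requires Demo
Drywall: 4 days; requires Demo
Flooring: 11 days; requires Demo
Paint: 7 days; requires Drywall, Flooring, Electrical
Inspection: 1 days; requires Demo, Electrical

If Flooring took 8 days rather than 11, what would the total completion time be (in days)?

The binding path is Demo→Flooring→Paint = 3+11+7 = 21; finish at 21 days.
Since Flooring is critical, the -3 change carries straight to that chain (now 18 days).
That remains the longest chain; total 18 days.

18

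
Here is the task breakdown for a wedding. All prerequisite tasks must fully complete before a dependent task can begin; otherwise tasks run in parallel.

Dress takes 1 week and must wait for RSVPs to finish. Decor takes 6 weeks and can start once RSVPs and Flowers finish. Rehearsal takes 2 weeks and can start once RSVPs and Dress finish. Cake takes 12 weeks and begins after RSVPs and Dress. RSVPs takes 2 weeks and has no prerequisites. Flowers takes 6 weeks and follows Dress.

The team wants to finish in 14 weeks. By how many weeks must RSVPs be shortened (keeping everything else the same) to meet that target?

Current finish: 15 weeks; target: 14.
RSVPs is on every critical path, so each week cut from RSVPs cuts the finish by one (this holds down to a finish of 14).
Need 15 − 14 = 1 week off RSVPs → RSVPs becomes 1 week, finish becomes 14.

1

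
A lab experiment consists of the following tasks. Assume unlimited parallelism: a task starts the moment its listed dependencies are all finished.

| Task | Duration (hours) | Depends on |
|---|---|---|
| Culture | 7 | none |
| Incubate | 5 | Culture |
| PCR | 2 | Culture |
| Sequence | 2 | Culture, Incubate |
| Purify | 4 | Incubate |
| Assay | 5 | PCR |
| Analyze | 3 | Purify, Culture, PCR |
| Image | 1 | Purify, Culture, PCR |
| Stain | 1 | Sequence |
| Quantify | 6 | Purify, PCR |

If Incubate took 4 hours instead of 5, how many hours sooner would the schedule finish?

Critical path before the change: Culture→Incubate→Purify→Quantify = 7+5+4+6 = 22 giving 22 hours.
Incubate is on the critical path; changing it to 4 makes that path 21 hours.
The critical path is still Culture→Incubate→Purify→Quantify; finish is now 21 hours.
Change in finish: 21 − 22 = -1 hours.

1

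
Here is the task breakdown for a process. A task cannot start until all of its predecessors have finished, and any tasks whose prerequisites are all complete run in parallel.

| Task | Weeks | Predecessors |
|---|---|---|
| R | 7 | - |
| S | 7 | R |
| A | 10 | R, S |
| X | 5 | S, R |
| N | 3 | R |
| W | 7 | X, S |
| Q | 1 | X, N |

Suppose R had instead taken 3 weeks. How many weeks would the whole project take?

22

Baseline: R→S→X→W = 7+7+5+7 = 26 → 26 weeks.
Since R is critical, the -4 change carries straight to that chain (now 22 weeks).
That remains the longest chain; total 22 weeks.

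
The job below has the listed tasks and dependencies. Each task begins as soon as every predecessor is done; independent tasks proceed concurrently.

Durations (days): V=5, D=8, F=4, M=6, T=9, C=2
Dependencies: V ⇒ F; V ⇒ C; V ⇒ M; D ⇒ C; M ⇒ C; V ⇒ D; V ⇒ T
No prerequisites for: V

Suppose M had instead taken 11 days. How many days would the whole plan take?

18

Critical path before the change: V→D→C = 5+8+2 = 15 giving 15 days.
M is off the critical path — its longest chain is 13 days, giving 2 of slack.
The binding chain switches to V→M→C = 5+11+2 = 18; finish 18 days.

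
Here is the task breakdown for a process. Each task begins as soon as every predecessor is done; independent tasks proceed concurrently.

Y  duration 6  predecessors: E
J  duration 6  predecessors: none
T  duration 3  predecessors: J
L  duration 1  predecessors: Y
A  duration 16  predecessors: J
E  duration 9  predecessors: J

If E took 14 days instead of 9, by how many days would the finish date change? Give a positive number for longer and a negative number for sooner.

Critical path before the change: J→E→Y→L = 6+9+6+1 = 22 giving 22 days.
Since E is critical, the +5 change carries straight to that chain (now 27 days).
The critical path is still J→E→Y→L; finish is now 27 days.
Change in finish: 27 − 22 = +5 days.

5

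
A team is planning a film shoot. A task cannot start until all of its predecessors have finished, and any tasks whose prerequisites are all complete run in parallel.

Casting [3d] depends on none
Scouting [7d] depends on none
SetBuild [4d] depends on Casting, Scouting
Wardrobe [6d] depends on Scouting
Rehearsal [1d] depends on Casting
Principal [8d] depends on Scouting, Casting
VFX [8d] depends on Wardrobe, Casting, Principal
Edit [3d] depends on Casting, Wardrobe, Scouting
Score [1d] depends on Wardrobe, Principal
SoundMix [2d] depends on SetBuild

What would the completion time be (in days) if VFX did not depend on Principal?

Before: longest chain Scouting→Principal→VFX = 7+8+8 = 23, finish 23.
Without Principal→VFX, VFX's earliest start moves from 15 to 13.
The longest chain is now Scouting→Wardrobe→VFX = 7+6+8 = 21, so the schedule takes 21 days.

21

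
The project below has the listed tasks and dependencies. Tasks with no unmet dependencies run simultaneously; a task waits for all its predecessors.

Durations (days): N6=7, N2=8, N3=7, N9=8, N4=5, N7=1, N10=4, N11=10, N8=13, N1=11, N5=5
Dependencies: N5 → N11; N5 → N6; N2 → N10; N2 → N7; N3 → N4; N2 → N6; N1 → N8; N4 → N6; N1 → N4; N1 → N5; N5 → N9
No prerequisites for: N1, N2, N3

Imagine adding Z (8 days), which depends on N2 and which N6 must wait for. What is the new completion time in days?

Originally the job takes 26 days.
With Z inserted, N6 now waits for max(N4, N2, N5, Z).
New critical path: N1→N5→N11 = 11+5+10 = 26 ⇒ 26 days.

26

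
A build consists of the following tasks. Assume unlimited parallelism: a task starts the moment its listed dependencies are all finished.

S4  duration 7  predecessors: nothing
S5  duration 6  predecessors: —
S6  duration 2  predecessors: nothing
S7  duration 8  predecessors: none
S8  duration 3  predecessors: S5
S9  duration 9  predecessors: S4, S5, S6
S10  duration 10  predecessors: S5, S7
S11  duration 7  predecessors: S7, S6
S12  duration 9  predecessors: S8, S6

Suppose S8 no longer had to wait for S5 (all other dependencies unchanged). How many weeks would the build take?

18

With the dependency in place, S5→S8→S12 = 6+3+9 = 18 sets the finish at 18 weeks.
Without S5→S8, S8's earliest start moves from 6 to 0.
New critical path: S7→S10 = 8+10 = 18 ⇒ 18 weeks.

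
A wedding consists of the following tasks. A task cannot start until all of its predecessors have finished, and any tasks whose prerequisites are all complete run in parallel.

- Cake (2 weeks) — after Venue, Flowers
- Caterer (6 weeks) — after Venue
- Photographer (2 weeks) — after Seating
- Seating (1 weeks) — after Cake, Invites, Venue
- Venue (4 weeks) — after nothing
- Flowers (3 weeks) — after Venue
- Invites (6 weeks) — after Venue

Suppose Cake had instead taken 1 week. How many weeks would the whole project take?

The binding path is Venue→Invites→Seating→Photographer = 4+6+1+2 = 13; finish at 13 weeks.
The longest path through Cake is only 12 weeks, so Cake has float 1.
That remains the longest chain; total 13 weeks.

13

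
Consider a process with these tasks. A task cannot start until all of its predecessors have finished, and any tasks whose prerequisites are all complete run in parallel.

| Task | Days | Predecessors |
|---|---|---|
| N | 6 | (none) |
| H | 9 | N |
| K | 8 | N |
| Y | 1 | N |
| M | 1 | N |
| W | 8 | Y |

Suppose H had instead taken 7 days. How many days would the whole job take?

As given, the longest chain is N→H = 6+9 = 15, so the finish is 15 days.
H is on the critical path; changing it to 7 makes that path 13 days.
New critical path: N→Y→W = 6+1+8 = 15 ⇒ 15 days.

15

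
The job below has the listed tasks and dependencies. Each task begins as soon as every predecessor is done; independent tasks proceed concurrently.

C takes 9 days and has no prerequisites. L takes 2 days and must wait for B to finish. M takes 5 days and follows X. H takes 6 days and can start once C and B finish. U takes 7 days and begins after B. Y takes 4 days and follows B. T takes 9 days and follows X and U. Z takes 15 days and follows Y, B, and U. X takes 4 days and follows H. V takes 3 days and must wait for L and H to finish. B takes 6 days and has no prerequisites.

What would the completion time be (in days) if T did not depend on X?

28

Original critical path: C→H→X→T = 9+6+4+9 = 28 ⇒ 28 days.
Without X→T, T's earliest start moves from 19 to 13.
New critical path: B→U→Z = 6+7+15 = 28 ⇒ 28 days.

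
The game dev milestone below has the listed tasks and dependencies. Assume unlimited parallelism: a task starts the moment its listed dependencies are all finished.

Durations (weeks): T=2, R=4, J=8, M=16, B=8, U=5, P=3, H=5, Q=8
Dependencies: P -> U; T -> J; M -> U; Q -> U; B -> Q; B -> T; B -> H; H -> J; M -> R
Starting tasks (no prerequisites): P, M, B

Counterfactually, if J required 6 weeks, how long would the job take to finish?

As given, the longest chain is B→H→J = 8+5+8 = 21, so the finish is 21 weeks.
J is on the critical path; changing it to 6 makes that path 19 weeks.
Now M→U = 16+5 = 21 is longest, so the finish becomes 21 weeks.

21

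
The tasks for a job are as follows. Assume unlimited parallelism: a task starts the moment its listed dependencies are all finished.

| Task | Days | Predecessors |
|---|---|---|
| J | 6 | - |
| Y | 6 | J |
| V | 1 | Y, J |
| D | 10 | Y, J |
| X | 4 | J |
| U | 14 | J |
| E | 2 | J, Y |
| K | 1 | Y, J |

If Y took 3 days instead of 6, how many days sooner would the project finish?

2

The binding path is J→Y→D = 6+6+10 = 22; finish at 22 days.
Y lies on that path, so at 3 days the path becomes 19 days.
The binding chain switches to J→U = 6+14 = 20; finish 20 days.
Change in finish: 20 − 22 = -2 days.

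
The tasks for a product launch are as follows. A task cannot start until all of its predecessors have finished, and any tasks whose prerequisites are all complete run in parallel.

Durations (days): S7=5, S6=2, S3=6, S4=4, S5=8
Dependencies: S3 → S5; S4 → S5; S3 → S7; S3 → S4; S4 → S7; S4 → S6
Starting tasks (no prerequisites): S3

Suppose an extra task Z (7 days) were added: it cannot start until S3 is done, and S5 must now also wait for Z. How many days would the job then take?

21

Originally the job takes 18 days.
With Z inserted, S5 now waits for max(S4, S3, Z).
New critical path: S3→Z→S5 = 6+7+8 = 21 ⇒ 21 days.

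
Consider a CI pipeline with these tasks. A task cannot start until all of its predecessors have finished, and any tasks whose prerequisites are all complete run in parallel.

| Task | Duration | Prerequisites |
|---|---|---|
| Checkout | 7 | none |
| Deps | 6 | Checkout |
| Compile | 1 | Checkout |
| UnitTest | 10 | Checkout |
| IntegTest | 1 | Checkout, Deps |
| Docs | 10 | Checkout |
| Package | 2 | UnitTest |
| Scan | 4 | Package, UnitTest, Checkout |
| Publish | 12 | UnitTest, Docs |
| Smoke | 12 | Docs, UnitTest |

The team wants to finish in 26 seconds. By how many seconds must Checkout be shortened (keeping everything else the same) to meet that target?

Current finish: 29 seconds; target: 26.
Checkout is on every critical path, so each second cut from Checkout cuts the finish by one (this holds down to a finish of 23).
Need 29 − 26 = 3 seconds off Checkout → Checkout becomes 4 seconds, finish becomes 26.

3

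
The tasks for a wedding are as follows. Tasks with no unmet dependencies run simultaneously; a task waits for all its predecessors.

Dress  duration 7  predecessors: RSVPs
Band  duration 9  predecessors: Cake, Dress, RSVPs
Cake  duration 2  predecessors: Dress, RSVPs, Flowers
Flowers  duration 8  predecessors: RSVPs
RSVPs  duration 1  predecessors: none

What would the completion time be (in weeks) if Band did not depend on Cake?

With the dependency in place, RSVPs→Flowers→Cake→Band = 1+8+2+9 = 20 sets the finish at 20 weeks.
Without Cake→Band, Band's earliest start moves from 11 to 8.
After: RSVPs→Dress→Band = 1+7+9 = 17 → 17 weeks.

17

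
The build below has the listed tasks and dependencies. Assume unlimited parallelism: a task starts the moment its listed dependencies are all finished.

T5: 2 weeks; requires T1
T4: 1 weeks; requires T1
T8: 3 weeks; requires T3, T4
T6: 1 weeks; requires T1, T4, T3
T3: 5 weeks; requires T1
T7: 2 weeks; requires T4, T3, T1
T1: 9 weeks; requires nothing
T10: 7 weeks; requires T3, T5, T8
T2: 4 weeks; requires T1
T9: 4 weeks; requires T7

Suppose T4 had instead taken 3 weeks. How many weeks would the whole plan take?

24

Actual critical path: T1→T3→T8→T10 = 9+5+3+7 = 24 ⇒ 24 weeks.
T4 is off the critical path — its longest chain is 20 weeks, giving 4 of slack.
The critical path is still T1→T3→T8→T10; finish is now 24 weeks.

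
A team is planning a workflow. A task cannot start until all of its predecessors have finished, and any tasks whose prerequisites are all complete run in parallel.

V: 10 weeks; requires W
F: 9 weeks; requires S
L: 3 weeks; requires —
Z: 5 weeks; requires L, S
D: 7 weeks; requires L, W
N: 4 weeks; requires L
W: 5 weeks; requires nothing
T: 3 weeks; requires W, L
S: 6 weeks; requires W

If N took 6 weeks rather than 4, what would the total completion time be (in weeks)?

20

As given, the longest chain is W→S→F = 5+6+9 = 20, so the finish is 20 weeks.
N is off the critical path — its longest chain is 7 weeks, giving 13 of slack.
No other chain overtakes it, so the finish is 20 weeks.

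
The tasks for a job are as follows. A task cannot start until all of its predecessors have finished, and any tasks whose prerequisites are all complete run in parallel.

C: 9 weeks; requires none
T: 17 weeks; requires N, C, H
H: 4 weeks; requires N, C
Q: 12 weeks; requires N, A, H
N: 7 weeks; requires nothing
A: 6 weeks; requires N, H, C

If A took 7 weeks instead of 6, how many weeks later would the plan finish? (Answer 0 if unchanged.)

Critical path before the change: C→H→A→Q = 9+4+6+12 = 31 giving 31 weeks.
Since A is critical, the +1 change carries straight to that chain (now 32 weeks).
That remains the longest chain; total 32 weeks.
Change in finish: 32 − 31 = +1 weeks.

1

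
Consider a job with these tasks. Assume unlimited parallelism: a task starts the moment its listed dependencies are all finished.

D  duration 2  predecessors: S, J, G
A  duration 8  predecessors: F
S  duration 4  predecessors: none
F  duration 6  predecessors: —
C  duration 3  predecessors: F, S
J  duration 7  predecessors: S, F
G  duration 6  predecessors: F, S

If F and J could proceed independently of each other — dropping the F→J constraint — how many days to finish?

With the dependency in place, F→J→D = 6+7+2 = 15 sets the finish at 15 days.
Without F→J, J's earliest start moves from 6 to 4.
After: F→G→D = 6+6+2 = 14 → 14 days.

14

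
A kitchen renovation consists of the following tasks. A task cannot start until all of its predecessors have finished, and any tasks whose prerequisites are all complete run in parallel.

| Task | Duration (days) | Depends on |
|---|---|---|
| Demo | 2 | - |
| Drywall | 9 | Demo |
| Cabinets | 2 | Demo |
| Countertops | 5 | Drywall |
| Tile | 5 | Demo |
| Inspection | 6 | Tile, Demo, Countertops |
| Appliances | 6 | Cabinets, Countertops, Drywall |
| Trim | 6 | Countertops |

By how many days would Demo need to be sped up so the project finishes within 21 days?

1

Current finish: 22 days; target: 21.
Demo is on every critical path, so each day cut from Demo cuts the finish by one (this holds down to a finish of 21).
Need 22 − 21 = 1 day off Demo → Demo becomes 1 day, finish becomes 21.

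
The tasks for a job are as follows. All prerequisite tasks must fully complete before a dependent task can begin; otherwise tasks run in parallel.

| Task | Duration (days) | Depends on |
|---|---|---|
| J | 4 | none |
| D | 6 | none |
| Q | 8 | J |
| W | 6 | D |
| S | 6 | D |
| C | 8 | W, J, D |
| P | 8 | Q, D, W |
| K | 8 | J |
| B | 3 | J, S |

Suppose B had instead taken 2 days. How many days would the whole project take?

Critical path before the change: J→Q→P = 4+8+8 = 20 giving 20 days.
B has 5 days of float (longest path through it is 15).
No other chain overtakes it, so the finish is 20 days.

20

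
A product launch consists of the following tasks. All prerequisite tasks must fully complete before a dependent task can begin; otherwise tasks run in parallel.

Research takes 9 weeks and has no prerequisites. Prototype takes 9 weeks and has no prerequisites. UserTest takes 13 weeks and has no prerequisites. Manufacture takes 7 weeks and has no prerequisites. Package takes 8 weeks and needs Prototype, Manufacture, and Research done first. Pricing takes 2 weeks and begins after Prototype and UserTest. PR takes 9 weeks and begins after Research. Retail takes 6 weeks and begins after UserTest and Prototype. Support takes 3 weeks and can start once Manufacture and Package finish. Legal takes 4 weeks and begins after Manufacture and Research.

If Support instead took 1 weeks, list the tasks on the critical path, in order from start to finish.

The binding path is Research→Package→Support = 9+8+3 = 20; finish at 20 weeks.
Support lies on that path, so at 1 week the path becomes 18 weeks.
Now UserTest→Retail = 13+6 = 19 is longest, so the finish becomes 19 weeks.

UserTest, Retail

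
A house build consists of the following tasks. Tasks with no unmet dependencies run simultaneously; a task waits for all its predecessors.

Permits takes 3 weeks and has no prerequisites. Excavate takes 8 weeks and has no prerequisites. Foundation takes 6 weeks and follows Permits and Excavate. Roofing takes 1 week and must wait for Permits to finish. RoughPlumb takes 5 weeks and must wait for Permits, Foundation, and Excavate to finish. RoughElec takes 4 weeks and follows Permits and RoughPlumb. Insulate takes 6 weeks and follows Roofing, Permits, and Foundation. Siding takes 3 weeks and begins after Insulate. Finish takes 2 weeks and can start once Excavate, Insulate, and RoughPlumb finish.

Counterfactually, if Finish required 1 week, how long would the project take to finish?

23

As given, the longest chain is Excavate→Foundation→RoughPlumb→RoughElec = 8+6+5+4 = 23, so the finish is 23 weeks.
The longest path through Finish is only 22 weeks, so Finish has float 1.
The critical path is still Excavate→Foundation→RoughPlumb→RoughElec; finish is now 23 weeks.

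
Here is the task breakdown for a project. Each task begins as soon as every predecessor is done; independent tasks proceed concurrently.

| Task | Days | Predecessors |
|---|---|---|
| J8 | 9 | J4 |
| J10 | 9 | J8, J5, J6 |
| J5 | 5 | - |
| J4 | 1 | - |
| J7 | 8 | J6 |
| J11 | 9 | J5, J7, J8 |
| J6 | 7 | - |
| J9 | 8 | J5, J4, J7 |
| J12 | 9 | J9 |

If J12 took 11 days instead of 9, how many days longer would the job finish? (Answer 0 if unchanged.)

2

The binding path is J6→J7→J9→J12 = 7+8+8+9 = 32; finish at 32 days.
J12 lies on that path, so at 11 days the path becomes 34 days.
The critical path is still J6→J7→J9→J12; finish is now 34 days.
Change in finish: 34 − 32 = +2 days.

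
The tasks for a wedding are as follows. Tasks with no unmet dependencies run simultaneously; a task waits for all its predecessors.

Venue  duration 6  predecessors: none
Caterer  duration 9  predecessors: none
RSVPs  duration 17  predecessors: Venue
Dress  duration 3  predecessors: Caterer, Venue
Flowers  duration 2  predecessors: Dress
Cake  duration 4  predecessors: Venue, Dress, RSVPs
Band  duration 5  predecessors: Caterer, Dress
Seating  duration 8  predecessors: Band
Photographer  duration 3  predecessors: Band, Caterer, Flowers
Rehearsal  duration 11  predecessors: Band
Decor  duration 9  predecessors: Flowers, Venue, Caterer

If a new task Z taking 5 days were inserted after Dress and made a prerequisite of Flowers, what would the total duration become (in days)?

28

Originally the wedding takes 28 days.
With Z inserted, Flowers now waits for max(Dress, Z).
New critical path: Caterer→Dress→Z→Flowers→Decor = 9+3+5+2+9 = 28 ⇒ 28 days.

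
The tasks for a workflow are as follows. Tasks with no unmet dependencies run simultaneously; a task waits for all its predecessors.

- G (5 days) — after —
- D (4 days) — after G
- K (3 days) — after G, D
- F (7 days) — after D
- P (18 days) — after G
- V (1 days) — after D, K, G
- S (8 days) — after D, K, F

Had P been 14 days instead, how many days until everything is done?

24

The binding path is G→D→F→S = 5+4+7+8 = 24; finish at 24 days.
P has 1 day of float (longest path through it is 23).
That remains the longest chain; total 24 days.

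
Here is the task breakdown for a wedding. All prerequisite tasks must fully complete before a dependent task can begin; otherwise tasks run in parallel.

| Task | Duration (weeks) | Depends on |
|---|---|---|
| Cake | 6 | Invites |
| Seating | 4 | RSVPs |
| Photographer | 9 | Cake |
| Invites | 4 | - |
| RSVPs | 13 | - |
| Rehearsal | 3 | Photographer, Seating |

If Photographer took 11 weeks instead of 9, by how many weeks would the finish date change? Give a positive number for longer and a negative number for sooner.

2

The binding path is Invites→Cake→Photographer→Rehearsal = 4+6+9+3 = 22; finish at 22 weeks.
Photographer is on the critical path; changing it to 11 makes that path 24 weeks.
That remains the longest chain; total 24 weeks.
Change in finish: 24 − 22 = +2 weeks.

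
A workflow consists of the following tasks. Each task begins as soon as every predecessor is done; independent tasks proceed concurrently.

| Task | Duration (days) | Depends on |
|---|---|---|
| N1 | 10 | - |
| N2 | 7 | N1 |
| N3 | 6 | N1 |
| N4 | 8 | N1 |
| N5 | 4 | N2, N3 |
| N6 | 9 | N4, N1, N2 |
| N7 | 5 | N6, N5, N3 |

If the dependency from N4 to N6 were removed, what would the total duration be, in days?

31

Before: longest chain N1→N4→N6→N7 = 10+8+9+5 = 32, finish 32.
Without N4→N6, N6's earliest start moves from 18 to 17.
After: N1→N2→N6→N7 = 10+7+9+5 = 31 → 31 days.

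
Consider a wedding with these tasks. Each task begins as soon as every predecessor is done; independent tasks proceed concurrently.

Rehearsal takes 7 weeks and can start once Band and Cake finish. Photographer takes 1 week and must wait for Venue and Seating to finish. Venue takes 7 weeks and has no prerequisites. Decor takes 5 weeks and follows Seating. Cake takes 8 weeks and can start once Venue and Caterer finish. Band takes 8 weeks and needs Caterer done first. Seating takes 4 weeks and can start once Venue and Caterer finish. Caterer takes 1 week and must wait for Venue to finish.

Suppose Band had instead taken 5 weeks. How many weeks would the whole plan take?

As given, the longest chain is Venue→Caterer→Band→Rehearsal = 7+1+8+7 = 23, so the finish is 23 weeks.
Since Band is critical, the -3 change carries straight to that chain (now 20 weeks).
Now Venue→Caterer→Cake→Rehearsal = 7+1+8+7 = 23 is longest, so the finish becomes 23 weeks.

23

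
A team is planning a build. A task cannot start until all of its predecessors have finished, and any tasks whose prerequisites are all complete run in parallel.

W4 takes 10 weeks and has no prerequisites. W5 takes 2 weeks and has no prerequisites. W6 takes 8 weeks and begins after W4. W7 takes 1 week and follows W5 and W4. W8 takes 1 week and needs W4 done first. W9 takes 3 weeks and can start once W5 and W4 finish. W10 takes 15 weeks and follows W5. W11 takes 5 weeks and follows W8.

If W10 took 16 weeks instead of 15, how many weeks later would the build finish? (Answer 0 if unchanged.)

0

Critical path before the change: W4→W6 = 10+8 = 18 giving 18 weeks.
W10 is off the critical path — its longest chain is 17 weeks, giving 1 of slack.
No other chain overtakes it, so the finish is 18 weeks.
Change in finish: 18 − 18 = +0 weeks.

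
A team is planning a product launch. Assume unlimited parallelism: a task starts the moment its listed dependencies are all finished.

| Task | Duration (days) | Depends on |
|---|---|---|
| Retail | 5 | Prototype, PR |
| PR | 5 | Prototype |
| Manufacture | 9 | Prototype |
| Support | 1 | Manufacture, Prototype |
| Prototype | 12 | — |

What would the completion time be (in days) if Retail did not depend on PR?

22

Original critical path: Prototype→Manufacture→Support = 12+9+1 = 22 ⇒ 22 days.
Without PR→Retail, Retail's earliest start moves from 17 to 12.
New critical path: Prototype→Manufacture→Support = 12+9+1 = 22 ⇒ 22 days.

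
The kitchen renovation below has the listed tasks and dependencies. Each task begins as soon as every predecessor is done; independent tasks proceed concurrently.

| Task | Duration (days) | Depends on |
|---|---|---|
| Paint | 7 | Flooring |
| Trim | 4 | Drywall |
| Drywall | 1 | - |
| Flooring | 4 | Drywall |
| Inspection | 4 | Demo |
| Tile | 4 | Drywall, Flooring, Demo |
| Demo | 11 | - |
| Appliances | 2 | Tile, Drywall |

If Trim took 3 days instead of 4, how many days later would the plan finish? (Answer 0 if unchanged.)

0

Critical path before the change: Demo→Tile→Appliances = 11+4+2 = 17 giving 17 days.
Trim is off the critical path — its longest chain is 5 days, giving 12 of slack.
The critical path is still Demo→Tile→Appliances; finish is now 17 days.
Change in finish: 17 − 17 = +0 days.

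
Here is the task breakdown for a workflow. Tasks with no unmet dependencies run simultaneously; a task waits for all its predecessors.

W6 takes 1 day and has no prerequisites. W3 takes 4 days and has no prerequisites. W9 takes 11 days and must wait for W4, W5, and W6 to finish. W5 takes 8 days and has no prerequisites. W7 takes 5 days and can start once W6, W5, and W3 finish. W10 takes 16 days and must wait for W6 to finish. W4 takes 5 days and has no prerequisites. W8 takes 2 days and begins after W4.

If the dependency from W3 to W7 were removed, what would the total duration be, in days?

Original critical path: W5→W9 = 8+11 = 19 ⇒ 19 days.
Dropping W3→W7 doesn't change W7's earliest start (8); another predecessor still binds.
After: W5→W9 = 8+11 = 19 → 19 days.

19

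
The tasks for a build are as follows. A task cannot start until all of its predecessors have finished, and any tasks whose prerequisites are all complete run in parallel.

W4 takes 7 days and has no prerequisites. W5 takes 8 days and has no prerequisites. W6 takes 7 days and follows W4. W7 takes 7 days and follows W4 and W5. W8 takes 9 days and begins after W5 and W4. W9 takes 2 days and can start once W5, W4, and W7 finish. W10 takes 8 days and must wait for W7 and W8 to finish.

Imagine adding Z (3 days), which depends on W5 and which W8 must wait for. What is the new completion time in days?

28

Originally the plan takes 25 days.
With Z inserted, W8 now waits for max(W5, W4, Z).
New critical path: W5→Z→W8→W10 = 8+3+9+8 = 28 ⇒ 28 days.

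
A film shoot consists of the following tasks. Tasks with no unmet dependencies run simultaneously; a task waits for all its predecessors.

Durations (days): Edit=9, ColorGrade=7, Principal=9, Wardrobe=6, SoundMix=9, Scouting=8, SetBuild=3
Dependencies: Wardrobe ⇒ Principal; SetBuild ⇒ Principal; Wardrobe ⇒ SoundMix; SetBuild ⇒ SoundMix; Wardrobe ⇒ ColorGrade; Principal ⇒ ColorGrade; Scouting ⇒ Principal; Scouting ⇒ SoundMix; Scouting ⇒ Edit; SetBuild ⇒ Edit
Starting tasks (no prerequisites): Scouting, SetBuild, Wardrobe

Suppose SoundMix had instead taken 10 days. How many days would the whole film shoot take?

24

Critical path before the change: Scouting→Principal→ColorGrade = 8+9+7 = 24 giving 24 days.
The longest path through SoundMix is only 17 days, so SoundMix has float 7.
The critical path is still Scouting→Principal→ColorGrade; finish is now 24 days.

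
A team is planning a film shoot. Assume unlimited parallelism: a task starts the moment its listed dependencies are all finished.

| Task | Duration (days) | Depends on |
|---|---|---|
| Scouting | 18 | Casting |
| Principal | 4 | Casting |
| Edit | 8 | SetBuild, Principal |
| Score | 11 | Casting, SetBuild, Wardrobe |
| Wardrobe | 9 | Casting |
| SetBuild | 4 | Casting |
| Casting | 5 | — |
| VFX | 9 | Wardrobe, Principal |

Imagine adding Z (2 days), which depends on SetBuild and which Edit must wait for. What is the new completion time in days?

Originally the plan takes 25 days.
With Z inserted, Edit now waits for max(SetBuild, Principal, Z).
New critical path: Casting→Wardrobe→Score = 5+9+11 = 25 ⇒ 25 days.

25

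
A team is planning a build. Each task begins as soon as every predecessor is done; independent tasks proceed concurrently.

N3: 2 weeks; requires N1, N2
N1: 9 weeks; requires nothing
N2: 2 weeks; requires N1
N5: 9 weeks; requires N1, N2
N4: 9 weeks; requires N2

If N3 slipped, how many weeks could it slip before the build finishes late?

N1→N2→N4 = 9+2+9 = 20 sets the makespan at 20 weeks.
Longest path through N3: 13 weeks (earliest finish 13, latest finish 20).
Slack of N3 = 18 − 11 = 7 weeks.

7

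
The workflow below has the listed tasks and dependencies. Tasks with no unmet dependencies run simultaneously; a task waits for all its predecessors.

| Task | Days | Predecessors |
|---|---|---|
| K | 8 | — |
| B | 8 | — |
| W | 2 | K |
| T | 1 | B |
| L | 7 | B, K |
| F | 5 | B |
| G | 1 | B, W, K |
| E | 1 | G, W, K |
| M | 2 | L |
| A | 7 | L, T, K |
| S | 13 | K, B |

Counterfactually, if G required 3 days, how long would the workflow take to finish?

22

Critical path before the change: K→L→A = 8+7+7 = 22 giving 22 days.
G is off the critical path — its longest chain is 12 days, giving 10 of slack.
That remains the longest chain; total 22 days.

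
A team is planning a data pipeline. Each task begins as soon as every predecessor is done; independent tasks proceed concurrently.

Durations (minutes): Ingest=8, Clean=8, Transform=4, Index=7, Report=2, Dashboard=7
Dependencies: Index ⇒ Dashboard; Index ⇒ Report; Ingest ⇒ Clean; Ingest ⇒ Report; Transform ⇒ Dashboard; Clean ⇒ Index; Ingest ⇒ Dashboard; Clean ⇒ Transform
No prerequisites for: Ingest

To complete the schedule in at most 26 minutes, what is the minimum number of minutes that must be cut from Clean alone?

4

Current finish: 30 minutes; target: 26.
Clean is on every critical path, so each minute cut from Clean cuts the finish by one (this holds down to a finish of 23).
Need 30 − 26 = 4 minutes off Clean → Clean becomes 4 minutes, finish becomes 26.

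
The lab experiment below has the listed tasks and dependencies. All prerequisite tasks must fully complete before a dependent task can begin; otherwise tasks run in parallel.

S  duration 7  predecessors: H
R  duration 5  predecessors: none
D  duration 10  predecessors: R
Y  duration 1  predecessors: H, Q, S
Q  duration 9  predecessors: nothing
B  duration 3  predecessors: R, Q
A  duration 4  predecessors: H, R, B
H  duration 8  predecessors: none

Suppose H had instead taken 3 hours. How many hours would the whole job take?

16

Baseline: H→S→Y = 8+7+1 = 16 → 16 hours.
Since H is critical, the -5 change carries straight to that chain (now 11 hours).
Now Q→B→A = 9+3+4 = 16 is longest, so the finish becomes 16 hours.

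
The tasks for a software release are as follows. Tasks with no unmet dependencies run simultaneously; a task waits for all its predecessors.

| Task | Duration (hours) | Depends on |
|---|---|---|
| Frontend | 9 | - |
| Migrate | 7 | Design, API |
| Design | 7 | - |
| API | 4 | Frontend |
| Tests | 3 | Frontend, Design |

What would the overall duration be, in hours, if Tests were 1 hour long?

Baseline: Frontend→API→Migrate = 9+4+7 = 20 → 20 hours.
The longest path through Tests is only 12 hours, so Tests has float 8.
No other chain overtakes it, so the finish is 20 hours.

20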